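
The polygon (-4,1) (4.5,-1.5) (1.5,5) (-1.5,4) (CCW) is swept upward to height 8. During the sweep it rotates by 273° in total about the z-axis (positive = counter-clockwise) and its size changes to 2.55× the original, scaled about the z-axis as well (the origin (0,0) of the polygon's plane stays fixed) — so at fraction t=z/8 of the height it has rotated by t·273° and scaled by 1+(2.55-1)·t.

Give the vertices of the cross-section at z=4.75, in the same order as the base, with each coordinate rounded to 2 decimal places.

t = z/height = 4.75/8 = 0.59375
s = 1 + (scale-1)·z/height = 1 + (2.55-1)·4.75/8 = 1.920313
θ = twist·z/height = 273°·4.75/8 = 162.0938° = 2.829070 rad
cos θ = -0.951561, sin θ = 0.307460 (intermediates below are computed at full precision and shown rounded to 5 d.p.)
v1: (-4,1) → rotate → (3.49878,-2.18140) → ×s → (6.71876,-4.18897) → (6.72,-4.19)
v2: (4.5,-1.5) → rotate → (-3.82083,2.81091) → ×s → (-7.33719,5.39783) → (-7.34,5.40)
v3: (1.5,5) → rotate → (-2.96464,-4.29661) → ×s → (-5.69304,-8.25084) → (-5.69,-8.25)
v4: (-1.5,4) → rotate → (0.19750,-4.26743) → ×s → (0.37926,-8.19481) → (0.38,-8.19)

Cross-section at z=4.75: (6.72,-4.19) (-7.34,5.40) (-5.69,-8.25) (0.38,-8.19)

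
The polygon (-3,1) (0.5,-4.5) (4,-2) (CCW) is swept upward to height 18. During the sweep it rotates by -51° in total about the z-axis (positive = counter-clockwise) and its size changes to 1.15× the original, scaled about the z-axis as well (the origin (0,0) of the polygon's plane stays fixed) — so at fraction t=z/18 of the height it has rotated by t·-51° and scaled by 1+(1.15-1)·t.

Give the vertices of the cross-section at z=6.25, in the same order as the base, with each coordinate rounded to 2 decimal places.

t = z/height = 6.25/18 = 0.347222
s = 1 + (scale-1)·z/height = 1 + (1.15-1)·6.25/18 = 1.052083
θ = twist·z/height = -51°·6.25/18 = -17.7083° = -0.309069 rad
cos θ = 0.952617, sin θ = -0.304172 (intermediates below are computed at full precision and shown rounded to 5 d.p.)
v1: (-3,1) → rotate → (-2.55368,1.86513) → ×s → (-2.68668,1.96227) → (-2.69,1.96)
v2: (0.5,-4.5) → rotate → (-0.89246,-4.43886) → ×s → (-0.93895,-4.67005) → (-0.94,-4.67)
v3: (4,-2) → rotate → (3.20213,-3.12192) → ×s → (3.36890,-3.28452) → (3.37,-3.28)

Cross-section at z=6.25: (-2.69,1.96) (-0.94,-4.67) (3.37,-3.28)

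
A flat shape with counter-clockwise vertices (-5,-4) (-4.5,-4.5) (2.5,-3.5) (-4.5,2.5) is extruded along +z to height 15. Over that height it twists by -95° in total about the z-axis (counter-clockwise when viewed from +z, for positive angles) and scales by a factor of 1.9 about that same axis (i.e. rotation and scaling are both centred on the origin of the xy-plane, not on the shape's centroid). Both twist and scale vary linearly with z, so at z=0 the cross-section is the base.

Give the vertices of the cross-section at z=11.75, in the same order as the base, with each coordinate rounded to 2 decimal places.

t = z/height = 11.75/15 = 0.783333
s = 1 + (scale-1)·z/height = 1 + (1.9-1)·11.75/15 = 1.705000
θ = twist·z/height = -95°·11.75/15 = -74.4167° = -1.298816 rad
cos θ = 0.268640, sin θ = -0.963241 (intermediates below are computed at full precision and shown rounded to 5 d.p.)
v1: (-5,-4) → rotate → (-5.19616,3.74165) → ×s → (-8.85945,6.37951) → (-8.86,6.38)
v2: (-4.5,-4.5) → rotate → (-5.54346,3.12571) → ×s → (-9.45160,5.32933) → (-9.45,5.33)
v3: (2.5,-3.5) → rotate → (-2.69974,-3.34834) → ×s → (-4.60306,-5.70892) → (-4.60,-5.71)
v4: (-4.5,2.5) → rotate → (1.19922,5.00618) → ×s → (2.04468,8.53554) → (2.04,8.54)

Cross-section at z=11.75: (-8.86,6.38) (-9.45,5.33) (-4.60,-5.71) (2.04,8.54)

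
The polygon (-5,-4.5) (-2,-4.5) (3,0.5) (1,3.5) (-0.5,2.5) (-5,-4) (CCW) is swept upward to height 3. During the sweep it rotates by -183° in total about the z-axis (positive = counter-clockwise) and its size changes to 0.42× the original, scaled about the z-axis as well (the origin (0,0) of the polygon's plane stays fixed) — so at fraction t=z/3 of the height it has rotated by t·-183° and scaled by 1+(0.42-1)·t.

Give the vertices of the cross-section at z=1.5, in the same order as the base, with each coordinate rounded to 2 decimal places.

Cross-section at z=1.5: (-3.10,3.63) (-3.16,1.50) (0.30,-2.14) (2.47,-0.77) (1.78,0.31) (-2.75,3.62)

t = z/height = 1.5/3 = 0.5
s = 1 + (scale-1)·z/height = 1 + (0.42-1)·1.5/3 = 0.710000
θ = twist·z/height = -183°·1.5/3 = -91.5000° = -1.596976 rad
cos θ = -0.026177, sin θ = -0.999657 (intermediates below are computed at full precision and shown rounded to 5 d.p.)
v1: (-5,-4.5) → rotate → (-4.36757,5.11608) → ×s → (-3.10098,3.63242) → (-3.10,3.63)
v2: (-2,-4.5) → rotate → (-4.44610,2.11711) → ×s → (-3.15673,1.50315) → (-3.16,1.50)
v3: (3,0.5) → rotate → (0.42130,-3.01206) → ×s → (0.29912,-2.13856) → (0.30,-2.14)
v4: (1,3.5) → rotate → (3.47262,-1.09128) → ×s → (2.46556,-0.77481) → (2.47,-0.77)
v5: (-0.5,2.5) → rotate → (2.51223,0.43439) → ×s → (1.78368,0.30841) → (1.78,0.31)
v6: (-5,-4) → rotate → (-3.86774,5.10299) → ×s → (-2.74610,3.62313) → (-2.75,3.62)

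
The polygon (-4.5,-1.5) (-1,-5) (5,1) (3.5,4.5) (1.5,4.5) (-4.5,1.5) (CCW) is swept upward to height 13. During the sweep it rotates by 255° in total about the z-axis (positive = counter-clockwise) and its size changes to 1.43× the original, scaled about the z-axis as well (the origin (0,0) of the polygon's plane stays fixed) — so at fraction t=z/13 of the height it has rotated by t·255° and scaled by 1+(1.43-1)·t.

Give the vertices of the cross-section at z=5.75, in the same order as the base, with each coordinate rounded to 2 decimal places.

Cross-section at z=5.75: (3.72,-4.25) (5.95,1.21) (-3.40,5.03) (-6.55,1.77) (-5.63,-0.43) (0.43,-5.63)

t = z/height = 5.75/13 = 0.442308
s = 1 + (scale-1)·z/height = 1 + (1.43-1)·5.75/13 = 1.190192
θ = twist·z/height = 255°·5.75/13 = 112.7885° = 1.968530 rad
cos θ = -0.387330, sin θ = 0.921941 (intermediates below are computed at full precision and shown rounded to 5 d.p.)
v1: (-4.5,-1.5) → rotate → (3.12590,-3.56774) → ×s → (3.72042,-4.24630) → (3.72,-4.25)
v2: (-1,-5) → rotate → (4.99704,1.01471) → ×s → (5.94743,1.20770) → (5.95,1.21)
v3: (5,1) → rotate → (-2.85859,4.22238) → ×s → (-3.40227,5.02544) → (-3.40,5.03)
v4: (3.5,4.5) → rotate → (-5.50439,1.48381) → ×s → (-6.55128,1.76602) → (-6.55,1.77)
v5: (1.5,4.5) → rotate → (-4.72973,-0.36007) → ×s → (-5.62929,-0.42856) → (-5.63,-0.43)
v6: (-4.5,1.5) → rotate → (0.36007,-4.72973) → ×s → (0.42856,-5.62929) → (0.43,-5.63)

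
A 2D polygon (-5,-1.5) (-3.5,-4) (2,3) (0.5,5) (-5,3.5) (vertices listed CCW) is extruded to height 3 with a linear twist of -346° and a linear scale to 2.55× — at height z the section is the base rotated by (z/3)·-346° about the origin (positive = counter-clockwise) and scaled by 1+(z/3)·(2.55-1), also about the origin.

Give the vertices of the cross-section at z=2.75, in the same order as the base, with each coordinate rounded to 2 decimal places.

t = z/height = 2.75/3 = 0.916667
s = 1 + (scale-1)·z/height = 1 + (2.55-1)·2.75/3 = 2.420833
θ = twist·z/height = -346°·2.75/3 = -317.1667° = -5.535603 rad
cos θ = 0.733334, sin θ = 0.679868 (intermediates below are computed at full precision and shown rounded to 5 d.p.)
v1: (-5,-1.5) → rotate → (-2.64687,-4.49934) → ×s → (-6.40763,-10.89216) → (-6.41,-10.89)
v2: (-3.5,-4) → rotate → (0.15280,-5.31288) → ×s → (0.36991,-12.86159) → (0.37,-12.86)
v3: (2,3) → rotate → (-0.57294,3.55974) → ×s → (-1.38698,8.61754) → (-1.39,8.62)
v4: (0.5,5) → rotate → (-3.03267,4.00661) → ×s → (-7.34160,9.69933) → (-7.34,9.70)
v5: (-5,3.5) → rotate → (-6.04621,-0.83267) → ×s → (-14.63687,-2.01575) → (-14.64,-2.02)

Cross-section at z=2.75: (-6.41,-10.89) (0.37,-12.86) (-1.39,8.62) (-7.34,9.70) (-14.64,-2.02)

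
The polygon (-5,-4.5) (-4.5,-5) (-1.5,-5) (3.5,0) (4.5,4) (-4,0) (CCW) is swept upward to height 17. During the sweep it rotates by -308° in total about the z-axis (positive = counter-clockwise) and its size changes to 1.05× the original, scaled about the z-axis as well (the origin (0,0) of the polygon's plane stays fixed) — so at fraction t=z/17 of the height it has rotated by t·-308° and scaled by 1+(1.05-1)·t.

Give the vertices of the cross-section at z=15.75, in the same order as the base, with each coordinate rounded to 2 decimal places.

Cross-section at z=15.75: (3.16,-6.29) (3.80,-5.93) (4.63,-2.90) (0.97,3.53) (-2.79,5.65) (-1.11,-4.04)

t = z/height = 15.75/17 = 0.926471
s = 1 + (scale-1)·z/height = 1 + (1.05-1)·15.75/17 = 1.046324
θ = twist·z/height = -308°·15.75/17 = -285.3529° = -4.980348 rad
cos θ = 0.264764, sin θ = 0.964313 (intermediates below are computed at full precision and shown rounded to 5 d.p.)
v1: (-5,-4.5) → rotate → (3.01559,-6.01300) → ×s → (3.15528,-6.29155) → (3.16,-6.29)
v2: (-4.5,-5) → rotate → (3.63013,-5.66323) → ×s → (3.79829,-5.92557) → (3.80,-5.93)
v3: (-1.5,-5) → rotate → (4.42442,-2.77029) → ×s → (4.62937,-2.89862) → (4.63,-2.90)
v4: (3.5,0) → rotate → (0.92667,3.37510) → ×s → (0.96960,3.53144) → (0.97,3.53)
v5: (4.5,4) → rotate → (-2.66581,5.39847) → ×s → (-2.78930,5.64854) → (-2.79,5.65)
v6: (-4,0) → rotate → (-1.05906,-3.85725) → ×s → (-1.10812,-4.03593) → (-1.11,-4.04)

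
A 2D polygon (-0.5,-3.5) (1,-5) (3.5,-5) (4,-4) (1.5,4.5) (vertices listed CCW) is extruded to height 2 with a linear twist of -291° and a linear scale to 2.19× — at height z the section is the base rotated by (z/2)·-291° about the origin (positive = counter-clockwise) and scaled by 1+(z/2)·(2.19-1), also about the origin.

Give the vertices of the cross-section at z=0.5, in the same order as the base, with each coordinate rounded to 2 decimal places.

Cross-section at z=0.5: (-4.53,-0.73) (-5.81,-3.16) (-4.85,-6.26) (-3.42,-6.50) (6.15,-0.13)

t = z/height = 0.5/2 = 0.25
s = 1 + (scale-1)·z/height = 1 + (2.19-1)·0.5/2 = 1.297500
θ = twist·z/height = -291°·0.5/2 = -72.7500° = -1.269727 rad
cos θ = 0.296542, sin θ = -0.955020 (intermediates below are computed at full precision and shown rounded to 5 d.p.)
v1: (-0.5,-3.5) → rotate → (-3.49084,-0.56039) → ×s → (-4.52937,-0.72710) → (-4.53,-0.73)
v2: (1,-5) → rotate → (-4.47856,-2.43773) → ×s → (-5.81093,-3.16295) → (-5.81,-3.16)
v3: (3.5,-5) → rotate → (-3.73720,-4.82528) → ×s → (-4.84902,-6.26080) → (-4.85,-6.26)
v4: (4,-4) → rotate → (-2.63391,-5.00625) → ×s → (-3.41750,-6.49560) → (-3.42,-6.50)
v5: (1.5,4.5) → rotate → (4.74240,-0.09809) → ×s → (6.15327,-0.12728) → (6.15,-0.13)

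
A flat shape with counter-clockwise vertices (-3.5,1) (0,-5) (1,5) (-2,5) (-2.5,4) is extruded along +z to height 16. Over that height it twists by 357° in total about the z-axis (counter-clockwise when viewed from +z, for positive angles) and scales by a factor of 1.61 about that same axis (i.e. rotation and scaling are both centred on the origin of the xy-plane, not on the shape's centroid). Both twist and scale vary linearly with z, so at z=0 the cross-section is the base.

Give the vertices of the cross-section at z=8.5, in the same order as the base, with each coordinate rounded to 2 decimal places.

Cross-section at z=8.5: (4.79,-0.53) (-1.11,6.53) (-0.19,-6.75) (3.72,-6.08) (4.15,-4.67)

t = z/height = 8.5/16 = 0.53125
s = 1 + (scale-1)·z/height = 1 + (1.61-1)·8.5/16 = 1.324063
θ = twist·z/height = 357°·8.5/16 = 189.6563° = 3.310126 rad
cos θ = -0.985832, sin θ = -0.167737 (intermediates below are computed at full precision and shown rounded to 5 d.p.)
v1: (-3.5,1) → rotate → (3.61815,-0.39875) → ×s → (4.79065,-0.52797) → (4.79,-0.53)
v2: (0,-5) → rotate → (-0.83868,4.92916) → ×s → (-1.11047,6.52651) → (-1.11,6.53)
v3: (1,5) → rotate → (-0.14715,-5.09690) → ×s → (-0.19483,-6.74861) → (-0.19,-6.75)
v4: (-2,5) → rotate → (2.81035,-4.59369) → ×s → (3.72108,-6.08233) → (3.72,-6.08)
v5: (-2.5,4) → rotate → (3.13553,-3.52399) → ×s → (4.15163,-4.66598) → (4.15,-4.67)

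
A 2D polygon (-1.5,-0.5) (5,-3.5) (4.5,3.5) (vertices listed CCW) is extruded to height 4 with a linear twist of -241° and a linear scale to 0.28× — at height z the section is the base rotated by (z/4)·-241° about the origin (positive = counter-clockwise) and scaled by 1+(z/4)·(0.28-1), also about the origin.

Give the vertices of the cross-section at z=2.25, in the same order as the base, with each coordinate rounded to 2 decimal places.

Cross-section at z=2.25: (0.43,0.84) (-3.58,-0.60) (-0.45,-3.36)

t = z/height = 2.25/4 = 0.5625
s = 1 + (scale-1)·z/height = 1 + (0.28-1)·2.25/4 = 0.595000
θ = twist·z/height = -241°·2.25/4 = -135.5625° = -2.366012 rad
cos θ = -0.714015, sin θ = -0.700131 (intermediates below are computed at full precision and shown rounded to 5 d.p.)
v1: (-1.5,-0.5) → rotate → (0.72096,1.40720) → ×s → (0.42897,0.83729) → (0.43,0.84)
v2: (5,-3.5) → rotate → (-6.02053,-1.00160) → ×s → (-3.58222,-0.59595) → (-3.58,-0.60)
v3: (4.5,3.5) → rotate → (-0.76261,-5.64964) → ×s → (-0.45375,-3.36154) → (-0.45,-3.36)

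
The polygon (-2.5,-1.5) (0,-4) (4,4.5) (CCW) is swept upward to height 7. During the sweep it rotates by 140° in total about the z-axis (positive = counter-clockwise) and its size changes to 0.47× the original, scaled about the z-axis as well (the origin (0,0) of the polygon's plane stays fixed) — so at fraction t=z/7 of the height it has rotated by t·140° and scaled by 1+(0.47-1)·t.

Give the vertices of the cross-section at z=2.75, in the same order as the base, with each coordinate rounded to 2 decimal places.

t = z/height = 2.75/7 = 0.392857
s = 1 + (scale-1)·z/height = 1 + (0.47-1)·2.75/7 = 0.791786
θ = twist·z/height = 140°·2.75/7 = 55.0000° = 0.959931 rad
cos θ = 0.573576, sin θ = 0.819152 (intermediates below are computed at full precision and shown rounded to 5 d.p.)
v1: (-2.5,-1.5) → rotate → (-0.20521,-2.90824) → ×s → (-0.16248,-2.30271) → (-0.16,-2.30)
v2: (0,-4) → rotate → (3.27661,-2.29431) → ×s → (2.59437,-1.81660) → (2.59,-1.82)
v3: (4,4.5) → rotate → (-1.39188,5.85770) → ×s → (-1.10207,4.63804) → (-1.10,4.64)

Cross-section at z=2.75: (-0.16,-2.30) (2.59,-1.82) (-1.10,4.64)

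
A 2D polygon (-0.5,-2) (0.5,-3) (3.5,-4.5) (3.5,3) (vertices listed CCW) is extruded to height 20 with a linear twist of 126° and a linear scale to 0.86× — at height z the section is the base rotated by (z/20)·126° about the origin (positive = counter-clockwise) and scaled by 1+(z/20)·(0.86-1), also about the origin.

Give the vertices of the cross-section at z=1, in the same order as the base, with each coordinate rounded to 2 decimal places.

Cross-section at z=1: (-0.28,-2.03) (0.82,-2.91) (3.94,-4.06) (3.13,3.34)

t = z/height = 1/20 = 0.05
s = 1 + (scale-1)·z/height = 1 + (0.86-1)·1/20 = 0.993000
θ = twist·z/height = 126°·1/20 = 6.3000° = 0.109956 rad
cos θ = 0.993961, sin θ = 0.109734 (intermediates below are computed at full precision and shown rounded to 5 d.p.)
v1: (-0.5,-2) → rotate → (-0.27751,-2.04279) → ×s → (-0.27557,-2.02849) → (-0.28,-2.03)
v2: (0.5,-3) → rotate → (0.82618,-2.92702) → ×s → (0.82040,-2.90653) → (0.82,-2.91)
v3: (3.5,-4.5) → rotate → (3.97267,-4.08875) → ×s → (3.94486,-4.06013) → (3.94,-4.06)
v4: (3.5,3) → rotate → (3.14966,3.36595) → ×s → (3.12761,3.34239) → (3.13,3.34)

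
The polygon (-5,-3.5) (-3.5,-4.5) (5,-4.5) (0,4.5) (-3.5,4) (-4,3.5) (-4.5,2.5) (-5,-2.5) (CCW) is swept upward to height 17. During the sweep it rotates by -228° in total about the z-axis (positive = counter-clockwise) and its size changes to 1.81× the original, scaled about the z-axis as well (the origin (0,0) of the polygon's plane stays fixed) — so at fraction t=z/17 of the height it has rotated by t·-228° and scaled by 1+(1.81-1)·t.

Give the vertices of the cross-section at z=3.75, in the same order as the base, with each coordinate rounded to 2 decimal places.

Cross-section at z=3.75: (-6.94,1.90) (-6.72,-0.21) (-0.32,-7.92) (4.08,3.39) (0.99,6.19) (0.16,6.26) (-1.12,5.96) (-6.03,2.65)

t = z/height = 3.75/17 = 0.220588
s = 1 + (scale-1)·z/height = 1 + (1.81-1)·3.75/17 = 1.178676
θ = twist·z/height = -228°·3.75/17 = -50.2941° = -0.877798 rad
cos θ = 0.638847, sin θ = -0.769334 (intermediates below are computed at full precision and shown rounded to 5 d.p.)
v1: (-5,-3.5) → rotate → (-5.88690,1.61071) → ×s → (-6.93875,1.89850) → (-6.94,1.90)
v2: (-3.5,-4.5) → rotate → (-5.69797,-0.18214) → ×s → (-6.71606,-0.21469) → (-6.72,-0.21)
v3: (5,-4.5) → rotate → (-0.26777,-6.72148) → ×s → (-0.31561,-7.92245) → (-0.32,-7.92)
v4: (0,4.5) → rotate → (3.46200,2.87481) → ×s → (4.08058,3.38847) → (4.08,3.39)
v5: (-3.5,4) → rotate → (0.84137,5.24806) → ×s → (0.99171,6.18576) → (0.99,6.19)
v6: (-4,3.5) → rotate → (0.13728,5.31330) → ×s → (0.16181,6.26266) → (0.16,6.26)
v7: (-4.5,2.5) → rotate → (-0.95148,5.05912) → ×s → (-1.12148,5.96307) → (-1.12,5.96)
v8: (-5,-2.5) → rotate → (-5.11757,2.24955) → ×s → (-6.03196,2.65150) → (-6.03,2.65)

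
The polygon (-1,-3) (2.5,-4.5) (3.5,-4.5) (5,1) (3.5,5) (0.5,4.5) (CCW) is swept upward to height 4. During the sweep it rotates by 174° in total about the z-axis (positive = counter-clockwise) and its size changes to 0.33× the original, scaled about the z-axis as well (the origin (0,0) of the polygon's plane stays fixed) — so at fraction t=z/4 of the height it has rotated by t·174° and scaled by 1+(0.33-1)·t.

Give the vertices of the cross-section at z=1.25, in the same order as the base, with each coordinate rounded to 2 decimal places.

t = z/height = 1.25/4 = 0.3125
s = 1 + (scale-1)·z/height = 1 + (0.33-1)·1.25/4 = 0.790625
θ = twist·z/height = 174°·1.25/4 = 54.3750° = 0.949023 rad
cos θ = 0.582478, sin θ = 0.812847 (intermediates below are computed at full precision and shown rounded to 5 d.p.)
v1: (-1,-3) → rotate → (1.85606,-2.56028) → ×s → (1.46745,-2.02422) → (1.47,-2.02)
v2: (2.5,-4.5) → rotate → (5.11400,-0.58903) → ×s → (4.04326,-0.46570) → (4.04,-0.47)
v3: (3.5,-4.5) → rotate → (5.69648,0.22381) → ×s → (4.50378,0.17695) → (4.50,0.18)
v4: (5,1) → rotate → (2.09954,4.64671) → ×s → (1.65995,3.67381) → (1.66,3.67)
v5: (3.5,5) → rotate → (-2.02556,5.75735) → ×s → (-1.60146,4.55191) → (-1.60,4.55)
v6: (0.5,4.5) → rotate → (-3.36657,3.02757) → ×s → (-2.66170,2.39367) → (-2.66,2.39)

Cross-section at z=1.25: (1.47,-2.02) (4.04,-0.47) (4.50,0.18) (1.66,3.67) (-1.60,4.55) (-2.66,2.39)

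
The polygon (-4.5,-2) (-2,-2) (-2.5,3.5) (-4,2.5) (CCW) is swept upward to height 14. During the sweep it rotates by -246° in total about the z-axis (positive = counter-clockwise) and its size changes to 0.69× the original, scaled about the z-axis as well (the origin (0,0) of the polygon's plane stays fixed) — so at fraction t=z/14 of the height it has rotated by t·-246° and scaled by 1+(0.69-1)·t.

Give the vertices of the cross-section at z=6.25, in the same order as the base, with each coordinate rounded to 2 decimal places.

Cross-section at z=6.25: (-0.31,4.23) (-1.04,2.21) (3.57,1.00) (3.20,2.51)

t = z/height = 6.25/14 = 0.446429
s = 1 + (scale-1)·z/height = 1 + (0.69-1)·6.25/14 = 0.861607
θ = twist·z/height = -246°·6.25/14 = -109.8214° = -1.916746 rad
cos θ = -0.339090, sin θ = -0.940754 (intermediates below are computed at full precision and shown rounded to 5 d.p.)
v1: (-4.5,-2) → rotate → (-0.35560,4.91157) → ×s → (-0.30639,4.23185) → (-0.31,4.23)
v2: (-2,-2) → rotate → (-1.20333,2.55969) → ×s → (-1.03680,2.20545) → (-1.04,2.21)
v3: (-2.5,3.5) → rotate → (4.14036,1.16507) → ×s → (3.56737,1.00383) → (3.57,1.00)
v4: (-4,2.5) → rotate → (3.70824,2.91529) → ×s → (3.19505,2.51184) → (3.20,2.51)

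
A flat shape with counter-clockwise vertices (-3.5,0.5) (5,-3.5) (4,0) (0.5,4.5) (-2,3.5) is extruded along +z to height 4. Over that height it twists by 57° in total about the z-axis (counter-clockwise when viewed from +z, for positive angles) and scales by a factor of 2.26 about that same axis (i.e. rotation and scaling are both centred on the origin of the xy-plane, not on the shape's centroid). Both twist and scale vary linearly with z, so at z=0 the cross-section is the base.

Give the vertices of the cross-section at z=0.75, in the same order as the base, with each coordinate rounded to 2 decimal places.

t = z/height = 0.75/4 = 0.1875
s = 1 + (scale-1)·z/height = 1 + (2.26-1)·0.75/4 = 1.236250
θ = twist·z/height = 57°·0.75/4 = 10.6875° = 0.186532 rad
cos θ = 0.982653, sin θ = 0.185452 (intermediates below are computed at full precision and shown rounded to 5 d.p.)
v1: (-3.5,0.5) → rotate → (-3.53201,-0.15776) → ×s → (-4.36645,-0.19503) → (-4.37,-0.20)
v2: (5,-3.5) → rotate → (5.56235,-2.51203) → ×s → (6.87645,-3.10549) → (6.88,-3.11)
v3: (4,0) → rotate → (3.93061,0.74181) → ×s → (4.85922,0.91706) → (4.86,0.92)
v4: (0.5,4.5) → rotate → (-0.34321,4.51467) → ×s → (-0.42429,5.58126) → (-0.42,5.58)
v5: (-2,3.5) → rotate → (-2.61439,3.06838) → ×s → (-3.23204,3.79329) → (-3.23,3.79)

Cross-section at z=0.75: (-4.37,-0.20) (6.88,-3.11) (4.86,0.92) (-0.42,5.58) (-3.23,3.79)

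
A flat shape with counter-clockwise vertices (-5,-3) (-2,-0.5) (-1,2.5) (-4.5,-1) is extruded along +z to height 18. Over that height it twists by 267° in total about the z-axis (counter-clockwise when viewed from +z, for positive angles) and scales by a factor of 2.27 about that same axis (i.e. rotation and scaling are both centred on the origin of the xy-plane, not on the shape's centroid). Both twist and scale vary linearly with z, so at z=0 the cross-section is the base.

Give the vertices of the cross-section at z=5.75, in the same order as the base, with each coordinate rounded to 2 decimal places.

Cross-section at z=5.75: (3.63,-7.35) (0.47,-2.86) (-3.62,-1.11) (0.88,-6.42)

t = z/height = 5.75/18 = 0.319444
s = 1 + (scale-1)·z/height = 1 + (2.27-1)·5.75/18 = 1.405694
θ = twist·z/height = 267°·5.75/18 = 85.2917° = 1.488620 rad
cos θ = 0.082083, sin θ = 0.996625 (intermediates below are computed at full precision and shown rounded to 5 d.p.)
v1: (-5,-3) → rotate → (2.57946,-5.22938) → ×s → (3.62593,-7.35091) → (3.63,-7.35)
v2: (-2,-0.5) → rotate → (0.33415,-2.03429) → ×s → (0.46971,-2.85959) → (0.47,-2.86)
v3: (-1,2.5) → rotate → (-2.57365,-0.79142) → ×s → (-3.61776,-1.11249) → (-3.62,-1.11)
v4: (-4.5,-1) → rotate → (0.62725,-4.56690) → ×s → (0.88172,-6.41966) → (0.88,-6.42)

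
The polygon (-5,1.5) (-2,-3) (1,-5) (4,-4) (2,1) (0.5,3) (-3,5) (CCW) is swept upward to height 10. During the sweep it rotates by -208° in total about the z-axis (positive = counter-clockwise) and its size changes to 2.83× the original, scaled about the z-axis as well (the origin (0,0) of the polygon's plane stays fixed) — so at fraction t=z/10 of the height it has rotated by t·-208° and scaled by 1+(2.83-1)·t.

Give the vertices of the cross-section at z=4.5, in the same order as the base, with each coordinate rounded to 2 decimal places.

Cross-section at z=4.5: (3.30,8.93) (-5.23,3.98) (-9.21,-1.25) (-7.74,-6.82) (1.59,-3.75) (5.40,-1.25) (9.44,4.89)

t = z/height = 4.5/10 = 0.45
s = 1 + (scale-1)·z/height = 1 + (2.83-1)·4.5/10 = 1.823500
θ = twist·z/height = -208°·4.5/10 = -93.6000° = -1.633628 rad
cos θ = -0.062791, sin θ = -0.998027 (intermediates below are computed at full precision and shown rounded to 5 d.p.)
v1: (-5,1.5) → rotate → (1.81099,4.89595) → ×s → (3.30235,8.92776) → (3.30,8.93)
v2: (-2,-3) → rotate → (-2.86850,2.18443) → ×s → (-5.23071,3.98330) → (-5.23,3.98)
v3: (1,-5) → rotate → (-5.05292,-0.68407) → ×s → (-9.21401,-1.24741) → (-9.21,-1.25)
v4: (4,-4) → rotate → (-4.24327,-3.74094) → ×s → (-7.73760,-6.82161) → (-7.74,-6.82)
v5: (2,1) → rotate → (0.87245,-2.05884) → ×s → (1.59090,-3.75430) → (1.59,-3.75)
v6: (0.5,3) → rotate → (2.96268,-0.68738) → ×s → (5.40246,-1.25345) → (5.40,-1.25)
v7: (-3,5) → rotate → (5.17851,2.68013) → ×s → (9.44300,4.88721) → (9.44,4.89)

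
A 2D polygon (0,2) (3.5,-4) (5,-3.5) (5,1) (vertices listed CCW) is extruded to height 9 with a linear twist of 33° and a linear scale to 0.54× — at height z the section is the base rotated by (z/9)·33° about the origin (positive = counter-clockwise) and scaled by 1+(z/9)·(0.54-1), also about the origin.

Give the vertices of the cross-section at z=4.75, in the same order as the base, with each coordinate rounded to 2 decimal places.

Cross-section at z=4.75: (-0.45,1.45) (3.44,-2.10) (4.41,-1.40) (3.39,1.86)

t = z/height = 4.75/9 = 0.527778
s = 1 + (scale-1)·z/height = 1 + (0.54-1)·4.75/9 = 0.757222
θ = twist·z/height = 33°·4.75/9 = 17.4167° = 0.303978 rad
cos θ = 0.954153, sin θ = 0.299318 (intermediates below are computed at full precision and shown rounded to 5 d.p.)
v1: (0,2) → rotate → (-0.59864,1.90831) → ×s → (-0.45330,1.44501) → (-0.45,1.45)
v2: (3.5,-4) → rotate → (4.53681,-2.76900) → ×s → (3.43537,-2.09675) → (3.44,-2.10)
v3: (5,-3.5) → rotate → (5.81838,-1.84294) → ×s → (4.40581,-1.39552) → (4.41,-1.40)
v4: (5,1) → rotate → (4.47145,2.45075) → ×s → (3.38588,1.85576) → (3.39,1.86)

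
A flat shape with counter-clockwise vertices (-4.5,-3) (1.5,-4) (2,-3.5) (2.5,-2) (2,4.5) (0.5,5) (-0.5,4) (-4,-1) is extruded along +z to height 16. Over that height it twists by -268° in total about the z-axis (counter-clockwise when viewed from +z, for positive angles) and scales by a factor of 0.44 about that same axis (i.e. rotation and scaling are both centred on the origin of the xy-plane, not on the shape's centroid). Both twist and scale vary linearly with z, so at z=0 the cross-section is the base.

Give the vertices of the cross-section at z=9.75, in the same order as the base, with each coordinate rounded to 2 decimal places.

t = z/height = 9.75/16 = 0.609375
s = 1 + (scale-1)·z/height = 1 + (0.44-1)·9.75/16 = 0.658750
θ = twist·z/height = -268°·9.75/16 = -163.3125° = -2.850341 rad
cos θ = -0.957885, sin θ = -0.287152 (intermediates below are computed at full precision and shown rounded to 5 d.p.)
v1: (-4.5,-3) → rotate → (3.44903,4.16584) → ×s → (2.27205,2.74425) → (2.27,2.74)
v2: (1.5,-4) → rotate → (-2.58543,3.40081) → ×s → (-1.70315,2.24029) → (-1.70,2.24)
v3: (2,-3.5) → rotate → (-2.92080,2.77829) → ×s → (-1.92408,1.83020) → (-1.92,1.83)
v4: (2.5,-2) → rotate → (-2.96902,1.19789) → ×s → (-1.95584,0.78911) → (-1.96,0.79)
v5: (2,4.5) → rotate → (-0.62359,-4.88479) → ×s → (-0.41079,-3.21785) → (-0.41,-3.22)
v6: (0.5,5) → rotate → (0.95682,-4.93300) → ×s → (0.63030,-3.24961) → (0.63,-3.25)
v7: (-0.5,4) → rotate → (1.62755,-3.68796) → ×s → (1.07215,-2.42945) → (1.07,-2.43)
v8: (-4,-1) → rotate → (3.54439,2.10649) → ×s → (2.33487,1.38765) → (2.33,1.39)

Cross-section at z=9.75: (2.27,2.74) (-1.70,2.24) (-1.92,1.83) (-1.96,0.79) (-0.41,-3.22) (0.63,-3.25) (1.07,-2.43) (2.33,1.39)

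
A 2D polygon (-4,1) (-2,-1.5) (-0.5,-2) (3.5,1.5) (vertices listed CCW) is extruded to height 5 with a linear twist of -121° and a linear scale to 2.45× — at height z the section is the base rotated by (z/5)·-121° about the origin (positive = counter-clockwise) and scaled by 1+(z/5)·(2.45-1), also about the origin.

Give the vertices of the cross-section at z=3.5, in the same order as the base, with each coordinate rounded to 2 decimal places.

t = z/height = 3.5/5 = 0.7
s = 1 + (scale-1)·z/height = 1 + (2.45-1)·3.5/5 = 2.015000
θ = twist·z/height = -121°·3.5/5 = -84.7000° = -1.478294 rad
cos θ = 0.092371, sin θ = -0.995725 (intermediates below are computed at full precision and shown rounded to 5 d.p.)
v1: (-4,1) → rotate → (0.62624,4.07527) → ×s → (1.26188,8.21167) → (1.26,8.21)
v2: (-2,-1.5) → rotate → (-1.67833,1.85289) → ×s → (-3.38183,3.73358) → (-3.38,3.73)
v3: (-0.5,-2) → rotate → (-2.03763,0.31312) → ×s → (-4.10583,0.63094) → (-4.11,0.63)
v4: (3.5,1.5) → rotate → (1.81688,-3.34648) → ×s → (3.66102,-6.74316) → (3.66,-6.74)

Cross-section at z=3.5: (1.26,8.21) (-3.38,3.73) (-4.11,0.63) (3.66,-6.74)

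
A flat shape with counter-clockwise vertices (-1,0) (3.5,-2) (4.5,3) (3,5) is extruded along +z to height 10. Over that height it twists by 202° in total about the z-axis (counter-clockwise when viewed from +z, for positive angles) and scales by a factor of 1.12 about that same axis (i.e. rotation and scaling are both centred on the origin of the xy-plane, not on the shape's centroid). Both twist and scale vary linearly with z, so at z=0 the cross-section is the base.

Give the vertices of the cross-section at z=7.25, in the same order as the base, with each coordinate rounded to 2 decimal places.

Cross-section at z=7.25: (0.91,-0.60) (-1.97,3.91) (-5.88,-0.01) (-5.72,-2.73)

t = z/height = 7.25/10 = 0.725
s = 1 + (scale-1)·z/height = 1 + (1.12-1)·7.25/10 = 1.087000
θ = twist·z/height = 202°·7.25/10 = 146.4500° = 2.556035 rad
cos θ = -0.833404, sin θ = 0.552664 (intermediates below are computed at full precision and shown rounded to 5 d.p.)
v1: (-1,0) → rotate → (0.83340,-0.55266) → ×s → (0.90591,-0.60075) → (0.91,-0.60)
v2: (3.5,-2) → rotate → (-1.81158,3.60113) → ×s → (-1.96919,3.91443) → (-1.97,3.91)
v3: (4.5,3) → rotate → (-5.40831,-0.01322) → ×s → (-5.87883,-0.01437) → (-5.88,-0.01)
v4: (3,5) → rotate → (-5.26353,-2.50903) → ×s → (-5.72146,-2.72731) → (-5.72,-2.73)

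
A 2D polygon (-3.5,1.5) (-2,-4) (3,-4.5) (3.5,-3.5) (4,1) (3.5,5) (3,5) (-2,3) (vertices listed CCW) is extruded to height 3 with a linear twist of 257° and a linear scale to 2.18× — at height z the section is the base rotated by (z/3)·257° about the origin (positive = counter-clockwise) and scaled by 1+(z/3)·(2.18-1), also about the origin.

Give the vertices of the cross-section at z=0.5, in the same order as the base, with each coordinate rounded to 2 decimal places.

t = z/height = 0.5/3 = 0.166667
s = 1 + (scale-1)·z/height = 1 + (2.18-1)·0.5/3 = 1.196667
θ = twist·z/height = 257°·0.5/3 = 42.8333° = 0.747583 rad
cos θ = 0.733334, sin θ = 0.679868 (intermediates below are computed at full precision and shown rounded to 5 d.p.)
v1: (-3.5,1.5) → rotate → (-3.58647,-1.27954) → ×s → (-4.29181,-1.53118) → (-4.29,-1.53)
v2: (-2,-4) → rotate → (1.25280,-4.29307) → ×s → (1.49919,-5.13738) → (1.50,-5.14)
v3: (3,-4.5) → rotate → (5.25941,-1.26040) → ×s → (6.29376,-1.50828) → (6.29,-1.51)
v4: (3.5,-3.5) → rotate → (4.94621,-0.18713) → ×s → (5.91896,-0.22394) → (5.92,-0.22)
v5: (4,1) → rotate → (2.25347,3.45281) → ×s → (2.69665,4.13186) → (2.70,4.13)
v6: (3.5,5) → rotate → (-0.83267,6.04621) → ×s → (-0.99643,7.23530) → (-1.00,7.24)
v7: (3,5) → rotate → (-1.19934,5.70628) → ×s → (-1.43521,6.82851) → (-1.44,6.83)
v8: (-2,3) → rotate → (-3.50627,0.84027) → ×s → (-4.19584,1.00552) → (-4.20,1.01)

Cross-section at z=0.5: (-4.29,-1.53) (1.50,-5.14) (6.29,-1.51) (5.92,-0.22) (2.70,4.13) (-1.00,7.24) (-1.44,6.83) (-4.20,1.01)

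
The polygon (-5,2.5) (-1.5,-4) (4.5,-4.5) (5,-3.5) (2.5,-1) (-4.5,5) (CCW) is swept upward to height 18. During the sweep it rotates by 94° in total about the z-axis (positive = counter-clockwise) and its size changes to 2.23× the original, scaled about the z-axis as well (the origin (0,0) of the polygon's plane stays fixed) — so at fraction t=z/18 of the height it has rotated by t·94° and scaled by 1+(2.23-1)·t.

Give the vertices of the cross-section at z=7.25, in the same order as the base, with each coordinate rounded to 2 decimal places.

Cross-section at z=7.25: (-8.20,-1.64) (1.90,-6.10) (9.44,-1.18) (9.12,0.46) (3.87,1.11) (-9.90,1.77)

t = z/height = 7.25/18 = 0.402778
s = 1 + (scale-1)·z/height = 1 + (2.23-1)·7.25/18 = 1.495417
θ = twist·z/height = 94°·7.25/18 = 37.8611° = 0.660801 rad
cos θ = 0.789501, sin θ = 0.613749 (intermediates below are computed at full precision and shown rounded to 5 d.p.)
v1: (-5,2.5) → rotate → (-5.48188,-1.09500) → ×s → (-8.19769,-1.63747) → (-8.20,-1.64)
v2: (-1.5,-4) → rotate → (1.27075,-4.07863) → ×s → (1.90030,-6.09925) → (1.90,-6.10)
v3: (4.5,-4.5) → rotate → (6.31463,-0.79088) → ×s → (9.44300,-1.18270) → (9.44,-1.18)
v4: (5,-3.5) → rotate → (6.09563,0.30549) → ×s → (9.11550,0.45684) → (9.12,0.46)
v5: (2.5,-1) → rotate → (2.58750,0.74487) → ×s → (3.86939,1.11390) → (3.87,1.11)
v6: (-4.5,5) → rotate → (-6.62150,1.18563) → ×s → (-9.90190,1.77301) → (-9.90,1.77)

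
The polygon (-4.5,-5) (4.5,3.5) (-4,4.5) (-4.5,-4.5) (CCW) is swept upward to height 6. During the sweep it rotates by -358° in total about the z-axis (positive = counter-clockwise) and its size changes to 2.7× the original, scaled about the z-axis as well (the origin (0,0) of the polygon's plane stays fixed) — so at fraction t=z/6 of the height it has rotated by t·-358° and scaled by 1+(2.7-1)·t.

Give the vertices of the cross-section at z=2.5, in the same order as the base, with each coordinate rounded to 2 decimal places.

t = z/height = 2.5/6 = 0.416667
s = 1 + (scale-1)·z/height = 1 + (2.7-1)·2.5/6 = 1.708333
θ = twist·z/height = -358°·2.5/6 = -149.1667° = -2.603449 rad
cos θ = -0.858662, sin θ = -0.512543 (intermediates below are computed at full precision and shown rounded to 5 d.p.)
v1: (-4.5,-5) → rotate → (1.30127,6.59975) → ×s → (2.22300,11.27457) → (2.22,11.27)
v2: (4.5,3.5) → rotate → (-2.07008,-5.31176) → ×s → (-3.53639,-9.07425) → (-3.54,-9.07)
v3: (-4,4.5) → rotate → (5.74109,-1.81381) → ×s → (9.80769,-3.09859) → (9.81,-3.10)
v4: (-4.5,-4.5) → rotate → (1.55754,6.17042) → ×s → (2.66079,10.54113) → (2.66,10.54)

Cross-section at z=2.5: (2.22,11.27) (-3.54,-9.07) (9.81,-3.10) (2.66,10.54)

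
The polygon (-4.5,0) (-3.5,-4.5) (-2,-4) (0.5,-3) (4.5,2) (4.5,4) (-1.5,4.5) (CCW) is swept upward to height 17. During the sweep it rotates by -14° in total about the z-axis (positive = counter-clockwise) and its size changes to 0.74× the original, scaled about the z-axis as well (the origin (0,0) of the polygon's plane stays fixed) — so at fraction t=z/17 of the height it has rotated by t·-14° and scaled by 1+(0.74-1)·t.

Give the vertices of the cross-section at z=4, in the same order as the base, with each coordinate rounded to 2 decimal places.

t = z/height = 4/17 = 0.235294
s = 1 + (scale-1)·z/height = 1 + (0.74-1)·4/17 = 0.938824
θ = twist·z/height = -14°·4/17 = -3.2941° = -0.057493 rad
cos θ = 0.998348, sin θ = -0.057462 (intermediates below are computed at full precision and shown rounded to 5 d.p.)
v1: (-4.5,0) → rotate → (-4.49256,0.25858) → ×s → (-4.21773,0.24276) → (-4.22,0.24)
v2: (-3.5,-4.5) → rotate → (-3.75279,-4.29145) → ×s → (-3.52321,-4.02891) → (-3.52,-4.03)
v3: (-2,-4) → rotate → (-2.22654,-3.87847) → ×s → (-2.09033,-3.64120) → (-2.09,-3.64)
v4: (0.5,-3) → rotate → (0.32679,-3.02377) → ×s → (0.30680,-2.83879) → (0.31,-2.84)
v5: (4.5,2) → rotate → (4.60749,1.73812) → ×s → (4.32562,1.63179) → (4.33,1.63)
v6: (4.5,4) → rotate → (4.72241,3.73481) → ×s → (4.43351,3.50633) → (4.43,3.51)
v7: (-1.5,4.5) → rotate → (-1.23894,4.57876) → ×s → (-1.16315,4.29864) → (-1.16,4.30)

Cross-section at z=4: (-4.22,0.24) (-3.52,-4.03) (-2.09,-3.64) (0.31,-2.84) (4.33,1.63) (4.43,3.51) (-1.16,4.30)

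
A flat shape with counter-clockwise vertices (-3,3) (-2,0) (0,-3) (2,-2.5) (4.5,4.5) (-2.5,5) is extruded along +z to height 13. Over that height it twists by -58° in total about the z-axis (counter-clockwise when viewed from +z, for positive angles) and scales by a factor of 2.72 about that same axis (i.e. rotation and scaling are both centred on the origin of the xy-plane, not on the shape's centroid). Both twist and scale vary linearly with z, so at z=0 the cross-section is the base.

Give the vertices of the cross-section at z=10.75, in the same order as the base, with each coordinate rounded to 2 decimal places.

Cross-section at z=10.75: (0.53,10.26) (-3.24,3.60) (-5.40,-4.87) (-1.25,-7.65) (15.39,-0.80) (4.94,12.61)

t = z/height = 10.75/13 = 0.826923
s = 1 + (scale-1)·z/height = 1 + (2.72-1)·10.75/13 = 2.422308
θ = twist·z/height = -58°·10.75/13 = -47.9615° = -0.837087 rad
cos θ = 0.669629, sin θ = -0.742695 (intermediates below are computed at full precision and shown rounded to 5 d.p.)
v1: (-3,3) → rotate → (0.21920,4.23697) → ×s → (0.53097,10.26326) → (0.53,10.26)
v2: (-2,0) → rotate → (-1.33926,1.48539) → ×s → (-3.24410,3.59807) → (-3.24,3.60)
v3: (0,-3) → rotate → (-2.22809,-2.00889) → ×s → (-5.39711,-4.86614) → (-5.40,-4.87)
v4: (2,-2.5) → rotate → (-0.51748,-3.15946) → ×s → (-1.25350,-7.65319) → (-1.25,-7.65)
v5: (4.5,4.5) → rotate → (6.35546,-0.32880) → ×s → (15.39488,-0.79645) → (15.39,-0.80)
v6: (-2.5,5) → rotate → (2.03940,5.20489) → ×s → (4.94006,12.60783) → (4.94,12.61)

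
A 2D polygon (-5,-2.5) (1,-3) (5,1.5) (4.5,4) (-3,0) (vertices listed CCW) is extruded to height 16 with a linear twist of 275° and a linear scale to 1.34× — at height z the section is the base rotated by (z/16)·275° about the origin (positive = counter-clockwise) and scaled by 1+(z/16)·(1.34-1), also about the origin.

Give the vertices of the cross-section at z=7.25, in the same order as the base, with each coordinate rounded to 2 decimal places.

Cross-section at z=7.25: (5.65,-3.11) (2.19,2.92) (-4.70,3.77) (-6.75,1.65) (1.97,-2.85)

t = z/height = 7.25/16 = 0.453125
s = 1 + (scale-1)·z/height = 1 + (1.34-1)·7.25/16 = 1.154063
θ = twist·z/height = 275°·7.25/16 = 124.6094° = 2.174844 rad
cos θ = -0.567978, sin θ = 0.823043 (intermediates below are computed at full precision and shown rounded to 5 d.p.)
v1: (-5,-2.5) → rotate → (4.89750,-2.69527) → ×s → (5.65202,-3.11051) → (5.65,-3.11)
v2: (1,-3) → rotate → (1.90115,2.52698) → ×s → (2.19405,2.91629) → (2.19,2.92)
v3: (5,1.5) → rotate → (-4.07446,3.26325) → ×s → (-4.70218,3.76599) → (-4.70,3.77)
v4: (4.5,4) → rotate → (-5.84808,1.43178) → ×s → (-6.74905,1.65237) → (-6.75,1.65)
v5: (-3,0) → rotate → (1.70394,-2.46913) → ×s → (1.96645,-2.84953) → (1.97,-2.85)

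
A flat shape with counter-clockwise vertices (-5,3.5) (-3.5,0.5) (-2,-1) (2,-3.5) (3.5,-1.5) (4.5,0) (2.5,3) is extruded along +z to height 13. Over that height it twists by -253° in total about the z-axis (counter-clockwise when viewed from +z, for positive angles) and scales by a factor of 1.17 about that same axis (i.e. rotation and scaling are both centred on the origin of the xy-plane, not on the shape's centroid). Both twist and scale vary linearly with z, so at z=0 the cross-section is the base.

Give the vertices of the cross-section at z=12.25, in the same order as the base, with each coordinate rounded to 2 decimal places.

Cross-section at z=12.25: (-0.42,-7.07) (1.63,-3.76) (2.20,-1.37) (2.24,4.10) (-0.65,4.37) (-2.74,4.45) (-4.48,0.65)

t = z/height = 12.25/13 = 0.942308
s = 1 + (scale-1)·z/height = 1 + (1.17-1)·12.25/13 = 1.160192
θ = twist·z/height = -253°·12.25/13 = -238.4038° = -4.160932 rad
cos θ = -0.523929, sin θ = 0.851762 (intermediates below are computed at full precision and shown rounded to 5 d.p.)
v1: (-5,3.5) → rotate → (-0.36152,-6.09256) → ×s → (-0.41944,-7.06854) → (-0.42,-7.07)
v2: (-3.5,0.5) → rotate → (1.40787,-3.24313) → ×s → (1.63340,-3.76266) → (1.63,-3.76)
v3: (-2,-1) → rotate → (1.89962,-1.17960) → ×s → (2.20392,-1.36856) → (2.20,-1.37)
v4: (2,-3.5) → rotate → (1.93331,3.53727) → ×s → (2.24301,4.10392) → (2.24,4.10)
v5: (3.5,-1.5) → rotate → (-0.55611,3.76706) → ×s → (-0.64519,4.37051) → (-0.65,4.37)
v6: (4.5,0) → rotate → (-2.35768,3.83293) → ×s → (-2.73536,4.44694) → (-2.74,4.45)
v7: (2.5,3) → rotate → (-3.86511,0.55762) → ×s → (-4.48427,0.64695) → (-4.48,0.65)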